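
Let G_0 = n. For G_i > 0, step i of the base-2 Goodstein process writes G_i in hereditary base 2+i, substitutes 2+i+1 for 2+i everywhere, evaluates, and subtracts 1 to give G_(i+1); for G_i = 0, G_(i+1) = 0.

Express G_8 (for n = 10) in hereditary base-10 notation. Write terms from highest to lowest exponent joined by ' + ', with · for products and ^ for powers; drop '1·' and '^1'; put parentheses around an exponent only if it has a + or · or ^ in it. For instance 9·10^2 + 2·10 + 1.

[0] 10 ≡ 2^(2 + 1) + 2 (base 2). Lift 3: 84. −1: 83.
[1] 83 ≡ 3^(3 + 1) + 2 (base 3). Lift 4: 1026. −1: 1025.
[2] 1025 ≡ 4^(4 + 1) + 1 (base 4). Lift 5: 15626. −1: 15625.
[3] 15625 ≡ 5^(5 + 1) (base 5). Lift 6: 279936. −1: 279935.
[4] 279935 ≡ 5·6^6 + 5·6^5 + 5·6^4 + 5·6^3 + 5·6^2 + 5·6 + 5 (base 6). Lift 7: 4215755. −1: 4215754.
[5] 4215754 ≡ 5·7^7 + 5·7^5 + 5·7^4 + 5·7^3 + 5·7^2 + 5·7 + 4 (base 7). Lift 8: 84073324. −1: 84073323.
[6] 84073323 ≡ 5·8^8 + 5·8^5 + 5·8^4 + 5·8^3 + 5·8^2 + 5·8 + 3 (base 8). Lift 9: 1937434593. −1: 1937434592.
[7] 1937434592 ≡ 5·9^9 + 5·9^5 + 5·9^4 + 5·9^3 + 5·9^2 + 5·9 + 2 (base 9). Lift 10: 50000555552. −1: 50000555551.

5·10^10 + 5·10^5 + 5·10^4 + 5·10^3 + 5·10^2 + 5·10 + 1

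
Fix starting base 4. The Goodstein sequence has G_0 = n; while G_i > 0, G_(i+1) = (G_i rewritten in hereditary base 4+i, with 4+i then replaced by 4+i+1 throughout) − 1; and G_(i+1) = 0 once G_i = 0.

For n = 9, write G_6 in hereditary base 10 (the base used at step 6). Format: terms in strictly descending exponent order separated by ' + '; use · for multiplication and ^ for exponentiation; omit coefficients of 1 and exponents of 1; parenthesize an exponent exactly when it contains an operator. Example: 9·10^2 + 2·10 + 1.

10 + 1

step 0: 9 = 2·4 + 1; sub 5 for 4: 2·5 + 1; = 11; G_1 = 11−1 = 10
step 1: 10 = 2·5; sub 6 for 5: 2·6; = 12; G_2 = 12−1 = 11
step 2: 11 = 6 + 5; sub 7 for 6: 7 + 5; = 12; G_3 = 12−1 = 11
step 3: 11 = 7 + 4; sub 8 for 7: 8 + 4; = 12; G_4 = 12−1 = 11
step 4: 11 = 8 + 3; sub 9 for 8: 9 + 3; = 12; G_5 = 12−1 = 11
step 5: 11 = 9 + 2; sub 10 for 9: 10 + 2; = 12; G_6 = 12−1 = 11
step 6: 11 = 10 + 1; sub 11 for 10: 11 + 1; = 12; G_7 = 12−1 = 11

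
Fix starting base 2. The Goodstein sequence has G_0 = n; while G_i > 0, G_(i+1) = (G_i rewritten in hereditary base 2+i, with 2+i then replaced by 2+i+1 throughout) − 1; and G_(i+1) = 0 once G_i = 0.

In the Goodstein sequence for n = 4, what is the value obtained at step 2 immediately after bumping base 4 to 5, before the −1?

61

[0] 4 ≡ 2^2 (base 2). Lift 3: 27. −1: 26.
[1] 26 ≡ 2·3^2 + 2·3 + 2 (base 3). Lift 4: 42. −1: 41.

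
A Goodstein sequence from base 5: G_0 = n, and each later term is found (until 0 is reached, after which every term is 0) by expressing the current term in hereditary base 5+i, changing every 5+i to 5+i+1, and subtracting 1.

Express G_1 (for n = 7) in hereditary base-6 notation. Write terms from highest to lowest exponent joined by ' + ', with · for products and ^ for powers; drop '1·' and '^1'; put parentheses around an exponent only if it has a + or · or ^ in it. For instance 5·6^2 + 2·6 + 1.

6 + 1

G_0 = 7. HB_5(7) = 5 + 2. Bump = 8. G_1 = 7.
G_1 = 7. HB_6(7) = 6 + 1. Bump = 8. G_2 = 7.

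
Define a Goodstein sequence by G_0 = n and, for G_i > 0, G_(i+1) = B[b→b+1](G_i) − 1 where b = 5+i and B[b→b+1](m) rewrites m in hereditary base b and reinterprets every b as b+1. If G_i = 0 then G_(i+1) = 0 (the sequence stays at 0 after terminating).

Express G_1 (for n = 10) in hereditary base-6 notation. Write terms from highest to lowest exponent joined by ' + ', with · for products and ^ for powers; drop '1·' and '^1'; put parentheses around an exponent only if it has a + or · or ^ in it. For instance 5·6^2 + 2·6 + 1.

6 + 5

G_0 = 10. HB_5(10) = 2·5. Bump = 12. G_1 = 11.
G_1 = 11. HB_6(11) = 6 + 5. Bump = 12. G_2 = 11.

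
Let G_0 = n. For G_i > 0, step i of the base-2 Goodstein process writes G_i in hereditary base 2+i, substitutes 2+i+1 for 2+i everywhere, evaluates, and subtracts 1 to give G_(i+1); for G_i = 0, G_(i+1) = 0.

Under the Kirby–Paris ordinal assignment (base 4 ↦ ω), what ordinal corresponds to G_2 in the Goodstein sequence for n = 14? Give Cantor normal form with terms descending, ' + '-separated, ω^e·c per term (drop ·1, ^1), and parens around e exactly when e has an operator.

ω^(ω + 1) + ω^ω + 1

G_0 = 14. HB_2(14) = 2^(2 + 1) + 2^2 + 2. Bump = 111. G_1 = 110.
G_1 = 110. HB_3(110) = 3^(3 + 1) + 3^3 + 2. Bump = 1282. G_2 = 1281.
G_2 = 1281. HB_4(1281) = 4^(4 + 1) + 4^4 + 1. Bump = 18751. G_3 = 18750.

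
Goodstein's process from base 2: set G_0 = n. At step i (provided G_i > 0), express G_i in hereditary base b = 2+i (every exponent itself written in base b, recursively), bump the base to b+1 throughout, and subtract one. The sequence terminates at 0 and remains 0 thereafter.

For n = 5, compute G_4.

775

base 2: 5 = 2^2 + 1; at 3: 3^3 + 1 = 28; next = 27
base 3: 27 = 3^3; at 4: 4^4 = 256; next = 255
base 4: 255 = 3·4^3 + 3·4^2 + 3·4 + 3; at 5: 3·5^3 + 3·5^2 + 3·5 + 3 = 468; next = 467
base 5: 467 = 3·5^3 + 3·5^2 + 3·5 + 2; at 6: 3·6^3 + 3·6^2 + 3·6 + 2 = 776; next = 775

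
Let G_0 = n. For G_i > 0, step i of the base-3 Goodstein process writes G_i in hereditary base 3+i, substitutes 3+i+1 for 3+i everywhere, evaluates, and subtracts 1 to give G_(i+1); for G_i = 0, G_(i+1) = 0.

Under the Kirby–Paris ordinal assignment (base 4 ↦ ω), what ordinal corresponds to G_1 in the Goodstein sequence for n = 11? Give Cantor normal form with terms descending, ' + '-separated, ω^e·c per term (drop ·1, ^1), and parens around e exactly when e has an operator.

[0] 11 ≡ 3^2 + 2 (base 3). Lift 4: 18. −1: 17.
[1] 17 ≡ 4^2 + 1 (base 4). Lift 5: 26. −1: 25.

ω^2 + 1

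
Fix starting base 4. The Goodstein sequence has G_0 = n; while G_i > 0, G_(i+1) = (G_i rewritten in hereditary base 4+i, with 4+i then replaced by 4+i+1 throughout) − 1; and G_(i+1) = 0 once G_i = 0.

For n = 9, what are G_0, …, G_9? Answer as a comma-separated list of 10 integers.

base 4: 9 = 2·4 + 1; at 5: 2·5 + 1 = 11; next = 10
base 5: 10 = 2·5; at 6: 2·6 = 12; next = 11
base 6: 11 = 6 + 5; at 7: 7 + 5 = 12; next = 11
base 7: 11 = 7 + 4; at 8: 8 + 4 = 12; next = 11
base 8: 11 = 8 + 3; at 9: 9 + 3 = 12; next = 11
base 9: 11 = 9 + 2; at 10: 10 + 2 = 12; next = 11
base 10: 11 = 10 + 1; at 11: 11 + 1 = 12; next = 11
base 11: 11 = 11; at 12: 12 = 12; next = 11
base 12: 11 = 11; at 13: 11 = 11; next = 10

9, 10, 11, 11, 11, 11, 11, 11, 11, 10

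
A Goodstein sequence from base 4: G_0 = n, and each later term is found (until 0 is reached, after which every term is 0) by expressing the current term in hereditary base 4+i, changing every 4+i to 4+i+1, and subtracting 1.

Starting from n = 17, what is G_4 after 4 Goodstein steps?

43

[0] 17 ≡ 4^2 + 1 (base 4). Lift 5: 26. −1: 25.
[1] 25 ≡ 5^2 (base 5). Lift 6: 36. −1: 35.
[2] 35 ≡ 5·6 + 5 (base 6). Lift 7: 40. −1: 39.
[3] 39 ≡ 5·7 + 4 (base 7). Lift 8: 44. −1: 43.
[4] 43 ≡ 5·8 + 3 (base 8). Lift 9: 48. −1: 47.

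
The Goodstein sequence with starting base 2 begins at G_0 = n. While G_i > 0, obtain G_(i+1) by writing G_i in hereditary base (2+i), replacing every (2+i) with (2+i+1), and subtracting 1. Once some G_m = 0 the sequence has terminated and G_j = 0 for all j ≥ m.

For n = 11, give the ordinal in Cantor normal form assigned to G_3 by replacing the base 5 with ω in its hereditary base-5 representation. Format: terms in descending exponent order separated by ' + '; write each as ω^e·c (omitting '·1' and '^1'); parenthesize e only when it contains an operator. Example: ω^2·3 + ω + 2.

G_0=11  [base 2] 2^(2 + 1) + 2 + 1  →[2↦3]→  3^(3 + 1) + 3 + 1 = 85  −1 ⇒ G_1=84
G_1=84  [base 3] 3^(3 + 1) + 3  →[3↦4]→  4^(4 + 1) + 4 = 1028  −1 ⇒ G_2=1027
G_2=1027  [base 4] 4^(4 + 1) + 3  →[4↦5]→  5^(5 + 1) + 3 = 15628  −1 ⇒ G_3=15627
G_3=15627  [base 5] 5^(5 + 1) + 2  →[5↦6]→  6^(6 + 1) + 2 = 279938  −1 ⇒ G_4=279937

ω^(ω + 1) + 2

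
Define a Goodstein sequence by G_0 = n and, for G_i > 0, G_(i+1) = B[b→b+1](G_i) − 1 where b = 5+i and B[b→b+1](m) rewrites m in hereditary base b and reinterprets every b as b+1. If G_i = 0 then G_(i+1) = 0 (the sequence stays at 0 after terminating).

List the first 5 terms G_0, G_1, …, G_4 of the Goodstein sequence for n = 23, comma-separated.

G_0=23  [base 5] 4·5 + 3  →[5↦6]→  4·6 + 3 = 27  −1 ⇒ G_1=26
G_1=26  [base 6] 4·6 + 2  →[6↦7]→  4·7 + 2 = 30  −1 ⇒ G_2=29
G_2=29  [base 7] 4·7 + 1  →[7↦8]→  4·8 + 1 = 33  −1 ⇒ G_3=32
G_3=32  [base 8] 4·8  →[8↦9]→  4·9 = 36  −1 ⇒ G_4=35

23, 26, 29, 32, 35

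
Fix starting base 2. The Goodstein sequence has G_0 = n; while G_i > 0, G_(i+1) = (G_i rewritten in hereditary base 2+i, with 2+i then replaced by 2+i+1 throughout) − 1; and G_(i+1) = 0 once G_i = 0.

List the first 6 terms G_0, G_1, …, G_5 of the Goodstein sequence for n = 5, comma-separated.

G_0=5  [base 2] 2^2 + 1  →[2↦3]→  3^3 + 1 = 28  −1 ⇒ G_1=27
G_1=27  [base 3] 3^3  →[3↦4]→  4^4 = 256  −1 ⇒ G_2=255
G_2=255  [base 4] 3·4^3 + 3·4^2 + 3·4 + 3  →[4↦5]→  3·5^3 + 3·5^2 + 3·5 + 3 = 468  −1 ⇒ G_3=467
G_3=467  [base 5] 3·5^3 + 3·5^2 + 3·5 + 2  →[5↦6]→  3·6^3 + 3·6^2 + 3·6 + 2 = 776  −1 ⇒ G_4=775
G_4=775  [base 6] 3·6^3 + 3·6^2 + 3·6 + 1  →[6↦7]→  3·7^3 + 3·7^2 + 3·7 + 1 = 1198  −1 ⇒ G_5=1197

5, 27, 255, 467, 775, 1197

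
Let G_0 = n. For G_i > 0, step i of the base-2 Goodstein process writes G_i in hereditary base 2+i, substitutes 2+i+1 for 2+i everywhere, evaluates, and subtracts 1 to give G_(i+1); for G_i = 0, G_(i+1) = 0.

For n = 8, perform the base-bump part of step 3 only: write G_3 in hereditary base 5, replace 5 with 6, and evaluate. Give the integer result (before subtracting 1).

G_0 = 8. HB_2(8) = 2^(2 + 1). Bump = 81. G_1 = 80.
G_1 = 80. HB_3(80) = 2·3^3 + 2·3^2 + 2·3 + 2. Bump = 554. G_2 = 553.
G_2 = 553. HB_4(553) = 2·4^4 + 2·4^2 + 2·4 + 1. Bump = 6311. G_3 = 6310.

93396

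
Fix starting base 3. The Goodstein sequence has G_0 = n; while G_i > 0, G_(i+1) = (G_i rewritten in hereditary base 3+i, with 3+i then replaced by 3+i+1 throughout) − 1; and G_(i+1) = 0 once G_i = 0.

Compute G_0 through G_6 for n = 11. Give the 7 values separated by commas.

base 3: 11 = 3^2 + 2; at 4: 4^2 + 2 = 18; next = 17
base 4: 17 = 4^2 + 1; at 5: 5^2 + 1 = 26; next = 25
base 5: 25 = 5^2; at 6: 6^2 = 36; next = 35
base 6: 35 = 5·6 + 5; at 7: 5·7 + 5 = 40; next = 39
base 7: 39 = 5·7 + 4; at 8: 5·8 + 4 = 44; next = 43
base 8: 43 = 5·8 + 3; at 9: 5·9 + 3 = 48; next = 47

11, 17, 25, 35, 39, 43, 47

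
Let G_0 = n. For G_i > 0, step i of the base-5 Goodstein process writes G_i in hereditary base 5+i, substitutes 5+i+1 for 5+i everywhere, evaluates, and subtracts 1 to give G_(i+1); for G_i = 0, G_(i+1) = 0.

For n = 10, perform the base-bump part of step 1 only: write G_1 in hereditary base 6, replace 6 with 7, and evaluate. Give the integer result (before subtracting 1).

(0) 10|_5 = 2·5 ↦ 2·6|_6 = 12 ⇒ 11
(1) 11|_6 = 6 + 5 ↦ 7 + 5|_7 = 12 ⇒ 11

12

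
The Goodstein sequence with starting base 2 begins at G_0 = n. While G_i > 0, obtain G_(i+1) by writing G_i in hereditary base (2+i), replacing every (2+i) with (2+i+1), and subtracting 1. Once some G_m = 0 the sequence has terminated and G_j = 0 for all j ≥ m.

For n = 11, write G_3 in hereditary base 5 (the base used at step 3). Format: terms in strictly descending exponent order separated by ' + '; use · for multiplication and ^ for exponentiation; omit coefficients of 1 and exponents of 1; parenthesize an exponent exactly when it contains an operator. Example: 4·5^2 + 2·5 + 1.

base 2: 11 = 2^(2 + 1) + 2 + 1; at 3: 3^(3 + 1) + 3 + 1 = 85; next = 84
base 3: 84 = 3^(3 + 1) + 3; at 4: 4^(4 + 1) + 4 = 1028; next = 1027
base 4: 1027 = 4^(4 + 1) + 3; at 5: 5^(5 + 1) + 3 = 15628; next = 15627
base 5: 15627 = 5^(5 + 1) + 2; at 6: 6^(6 + 1) + 2 = 279938; next = 279937

5^(5 + 1) + 2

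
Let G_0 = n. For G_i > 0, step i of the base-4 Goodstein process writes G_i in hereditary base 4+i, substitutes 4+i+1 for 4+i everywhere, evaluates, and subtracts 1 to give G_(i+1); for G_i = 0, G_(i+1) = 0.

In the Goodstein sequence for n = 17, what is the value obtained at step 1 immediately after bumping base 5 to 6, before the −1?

17 —HB4→ 4^2 + 1 —bump→ 5^2 + 1 = 26 —(−1)→ 25
25 —HB5→ 5^2 —bump→ 6^2 = 36 —(−1)→ 35

36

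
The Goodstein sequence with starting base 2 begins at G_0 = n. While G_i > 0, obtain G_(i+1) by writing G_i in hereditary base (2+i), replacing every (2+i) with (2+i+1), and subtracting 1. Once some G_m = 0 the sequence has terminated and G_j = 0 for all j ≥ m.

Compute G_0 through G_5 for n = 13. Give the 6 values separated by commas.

13, 108, 1279, 16092, 280711, 5765998

13 —HB2→ 2^(2 + 1) + 2^2 + 1 —bump→ 3^(3 + 1) + 3^3 + 1 = 109 —(−1)→ 108
108 —HB3→ 3^(3 + 1) + 3^3 —bump→ 4^(4 + 1) + 4^4 = 1280 —(−1)→ 1279
1279 —HB4→ 4^(4 + 1) + 3·4^3 + 3·4^2 + 3·4 + 3 —bump→ 5^(5 + 1) + 3·5^3 + 3·5^2 + 3·5 + 3 = 16093 —(−1)→ 16092
16092 —HB5→ 5^(5 + 1) + 3·5^3 + 3·5^2 + 3·5 + 2 —bump→ 6^(6 + 1) + 3·6^3 + 3·6^2 + 3·6 + 2 = 280712 —(−1)→ 280711
280711 —HB6→ 6^(6 + 1) + 3·6^3 + 3·6^2 + 3·6 + 1 —bump→ 7^(7 + 1) + 3·7^3 + 3·7^2 + 3·7 + 1 = 5765999 —(−1)→ 5765998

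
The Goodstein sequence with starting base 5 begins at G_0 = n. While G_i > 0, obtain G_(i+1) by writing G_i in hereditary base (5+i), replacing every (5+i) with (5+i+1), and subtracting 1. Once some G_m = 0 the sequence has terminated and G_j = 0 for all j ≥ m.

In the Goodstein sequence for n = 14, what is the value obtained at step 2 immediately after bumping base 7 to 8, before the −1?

18

[0] 14 ≡ 2·5 + 4 (base 5). Lift 6: 16. −1: 15.
[1] 15 ≡ 2·6 + 3 (base 6). Lift 7: 17. −1: 16.
[2] 16 ≡ 2·7 + 2 (base 7). Lift 8: 18. −1: 17.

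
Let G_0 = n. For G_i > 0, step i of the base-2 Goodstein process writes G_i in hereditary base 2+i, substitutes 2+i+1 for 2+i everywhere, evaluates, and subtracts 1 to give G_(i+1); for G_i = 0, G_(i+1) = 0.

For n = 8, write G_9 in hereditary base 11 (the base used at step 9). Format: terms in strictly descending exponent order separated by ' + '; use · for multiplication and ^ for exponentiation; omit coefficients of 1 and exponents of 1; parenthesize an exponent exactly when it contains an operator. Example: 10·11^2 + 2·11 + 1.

2·11^11 + 2·11^2 + 11

[0] 8 ≡ 2^(2 + 1) (base 2). Lift 3: 81. −1: 80.
[1] 80 ≡ 2·3^3 + 2·3^2 + 2·3 + 2 (base 3). Lift 4: 554. −1: 553.
[2] 553 ≡ 2·4^4 + 2·4^2 + 2·4 + 1 (base 4). Lift 5: 6311. −1: 6310.
[3] 6310 ≡ 2·5^5 + 2·5^2 + 2·5 (base 5). Lift 6: 93396. −1: 93395.
[4] 93395 ≡ 2·6^6 + 2·6^2 + 6 + 5 (base 6). Lift 7: 1647196. −1: 1647195.
[5] 1647195 ≡ 2·7^7 + 2·7^2 + 7 + 4 (base 7). Lift 8: 33554572. −1: 33554571.
[6] 33554571 ≡ 2·8^8 + 2·8^2 + 8 + 3 (base 8). Lift 9: 774841152. −1: 774841151.
[7] 774841151 ≡ 2·9^9 + 2·9^2 + 9 + 2 (base 9). Lift 10: 20000000212. −1: 20000000211.
[8] 20000000211 ≡ 2·10^10 + 2·10^2 + 10 + 1 (base 10). Lift 11: 570623341476. −1: 570623341475.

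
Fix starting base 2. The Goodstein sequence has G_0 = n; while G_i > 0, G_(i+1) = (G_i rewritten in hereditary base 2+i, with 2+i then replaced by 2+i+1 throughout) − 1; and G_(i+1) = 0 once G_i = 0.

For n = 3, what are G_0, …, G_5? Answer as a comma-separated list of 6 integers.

3, 3, 3, 2, 1, 0

(0) 3|_2 = 2 + 1 ↦ 3 + 1|_3 = 4 ⇒ 3
(1) 3|_3 = 3 ↦ 4|_4 = 4 ⇒ 3
(2) 3|_4 = 3 ↦ 3|_5 = 3 ⇒ 2
(3) 2|_5 = 2 ↦ 2|_6 = 2 ⇒ 1
(4) 1|_6 = 1 ↦ 1|_7 = 1 ⇒ 0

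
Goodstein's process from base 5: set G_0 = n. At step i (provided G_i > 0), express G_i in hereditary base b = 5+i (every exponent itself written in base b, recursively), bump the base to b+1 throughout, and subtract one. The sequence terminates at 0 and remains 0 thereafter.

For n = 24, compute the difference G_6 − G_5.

2

G_0 = 24. HB_5(24) = 4·5 + 4. Bump = 28. G_1 = 27.
G_1 = 27. HB_6(27) = 4·6 + 3. Bump = 31. G_2 = 30.
G_2 = 30. HB_7(30) = 4·7 + 2. Bump = 34. G_3 = 33.
G_3 = 33. HB_8(33) = 4·8 + 1. Bump = 37. G_4 = 36.
G_4 = 36. HB_9(36) = 4·9. Bump = 40. G_5 = 39.
G_5 = 39. HB_10(39) = 3·10 + 9. Bump = 42. G_6 = 41.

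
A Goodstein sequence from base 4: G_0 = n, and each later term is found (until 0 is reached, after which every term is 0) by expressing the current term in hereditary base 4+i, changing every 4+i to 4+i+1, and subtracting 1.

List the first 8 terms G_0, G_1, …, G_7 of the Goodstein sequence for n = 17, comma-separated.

17 —HB4→ 4^2 + 1 —bump→ 5^2 + 1 = 26 —(−1)→ 25
25 —HB5→ 5^2 —bump→ 6^2 = 36 —(−1)→ 35
35 —HB6→ 5·6 + 5 —bump→ 5·7 + 5 = 40 —(−1)→ 39
39 —HB7→ 5·7 + 4 —bump→ 5·8 + 4 = 44 —(−1)→ 43
43 —HB8→ 5·8 + 3 —bump→ 5·9 + 3 = 48 —(−1)→ 47
47 —HB9→ 5·9 + 2 —bump→ 5·10 + 2 = 52 —(−1)→ 51
51 —HB10→ 5·10 + 1 —bump→ 5·11 + 1 = 56 —(−1)→ 55

17, 25, 35, 39, 43, 47, 51, 55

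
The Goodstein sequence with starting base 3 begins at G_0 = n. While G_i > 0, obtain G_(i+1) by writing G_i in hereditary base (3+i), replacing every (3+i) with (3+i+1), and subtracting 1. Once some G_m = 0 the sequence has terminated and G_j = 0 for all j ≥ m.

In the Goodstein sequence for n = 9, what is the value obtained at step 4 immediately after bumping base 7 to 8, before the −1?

G_0=9  [base 3] 3^2  →[3↦4]→  4^2 = 16  −1 ⇒ G_1=15
G_1=15  [base 4] 3·4 + 3  →[4↦5]→  3·5 + 3 = 18  −1 ⇒ G_2=17
G_2=17  [base 5] 3·5 + 2  →[5↦6]→  3·6 + 2 = 20  −1 ⇒ G_3=19
G_3=19  [base 6] 3·6 + 1  →[6↦7]→  3·7 + 1 = 22  −1 ⇒ G_4=21

24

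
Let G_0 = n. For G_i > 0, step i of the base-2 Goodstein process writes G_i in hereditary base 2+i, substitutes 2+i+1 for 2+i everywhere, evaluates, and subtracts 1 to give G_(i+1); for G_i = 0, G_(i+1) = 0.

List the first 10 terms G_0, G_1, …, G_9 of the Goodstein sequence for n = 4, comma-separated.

4, 26, 41, 60, 83, 109, 139, 173, 211, 253

base 2: 4 = 2^2; at 3: 3^3 = 27; next = 26
base 3: 26 = 2·3^2 + 2·3 + 2; at 4: 2·4^2 + 2·4 + 2 = 42; next = 41
base 4: 41 = 2·4^2 + 2·4 + 1; at 5: 2·5^2 + 2·5 + 1 = 61; next = 60
base 5: 60 = 2·5^2 + 2·5; at 6: 2·6^2 + 2·6 = 84; next = 83
base 6: 83 = 2·6^2 + 6 + 5; at 7: 2·7^2 + 7 + 5 = 110; next = 109
base 7: 109 = 2·7^2 + 7 + 4; at 8: 2·8^2 + 8 + 4 = 140; next = 139
base 8: 139 = 2·8^2 + 8 + 3; at 9: 2·9^2 + 9 + 3 = 174; next = 173
base 9: 173 = 2·9^2 + 9 + 2; at 10: 2·10^2 + 10 + 2 = 212; next = 211
base 10: 211 = 2·10^2 + 10 + 1; at 11: 2·11^2 + 11 + 1 = 254; next = 253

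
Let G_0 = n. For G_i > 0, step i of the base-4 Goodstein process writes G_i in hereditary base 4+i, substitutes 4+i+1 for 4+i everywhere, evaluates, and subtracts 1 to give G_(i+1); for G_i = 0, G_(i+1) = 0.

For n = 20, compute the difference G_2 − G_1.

G_0=20  [base 4] 4^2 + 4  →[4↦5]→  5^2 + 5 = 30  −1 ⇒ G_1=29
G_1=29  [base 5] 5^2 + 4  →[5↦6]→  6^2 + 4 = 40  −1 ⇒ G_2=39

10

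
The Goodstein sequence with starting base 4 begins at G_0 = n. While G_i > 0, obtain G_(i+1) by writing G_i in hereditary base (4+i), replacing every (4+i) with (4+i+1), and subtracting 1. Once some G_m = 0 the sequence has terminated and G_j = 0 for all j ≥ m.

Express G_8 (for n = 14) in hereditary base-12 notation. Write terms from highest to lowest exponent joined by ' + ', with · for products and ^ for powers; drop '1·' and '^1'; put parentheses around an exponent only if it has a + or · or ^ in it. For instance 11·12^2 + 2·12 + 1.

2·12 + 1

i=0: 14 = 3·4 + 2 (b=4); 4→5: 3·5 + 2 = 17; 17−1 = 16
i=1: 16 = 3·5 + 1 (b=5); 5→6: 3·6 + 1 = 19; 19−1 = 18
i=2: 18 = 3·6 (b=6); 6→7: 3·7 = 21; 21−1 = 20
i=3: 20 = 2·7 + 6 (b=7); 7→8: 2·8 + 6 = 22; 22−1 = 21
i=4: 21 = 2·8 + 5 (b=8); 8→9: 2·9 + 5 = 23; 23−1 = 22
i=5: 22 = 2·9 + 4 (b=9); 9→10: 2·10 + 4 = 24; 24−1 = 23
i=6: 23 = 2·10 + 3 (b=10); 10→11: 2·11 + 3 = 25; 25−1 = 24
i=7: 24 = 2·11 + 2 (b=11); 11→12: 2·12 + 2 = 26; 26−1 = 25
i=8: 25 = 2·12 + 1 (b=12); 12→13: 2·13 + 1 = 27; 27−1 = 26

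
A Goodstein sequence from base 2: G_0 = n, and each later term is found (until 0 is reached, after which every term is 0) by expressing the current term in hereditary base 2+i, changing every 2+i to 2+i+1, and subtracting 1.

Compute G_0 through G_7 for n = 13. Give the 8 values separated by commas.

base 2: 13 = 2^(2 + 1) + 2^2 + 1; at 3: 3^(3 + 1) + 3^3 + 1 = 109; next = 108
base 3: 108 = 3^(3 + 1) + 3^3; at 4: 4^(4 + 1) + 4^4 = 1280; next = 1279
base 4: 1279 = 4^(4 + 1) + 3·4^3 + 3·4^2 + 3·4 + 3; at 5: 5^(5 + 1) + 3·5^3 + 3·5^2 + 3·5 + 3 = 16093; next = 16092
base 5: 16092 = 5^(5 + 1) + 3·5^3 + 3·5^2 + 3·5 + 2; at 6: 6^(6 + 1) + 3·6^3 + 3·6^2 + 3·6 + 2 = 280712; next = 280711
base 6: 280711 = 6^(6 + 1) + 3·6^3 + 3·6^2 + 3·6 + 1; at 7: 7^(7 + 1) + 3·7^3 + 3·7^2 + 3·7 + 1 = 5765999; next = 5765998
base 7: 5765998 = 7^(7 + 1) + 3·7^3 + 3·7^2 + 3·7; at 8: 8^(8 + 1) + 3·8^3 + 3·8^2 + 3·8 = 134219480; next = 134219479
base 8: 134219479 = 8^(8 + 1) + 3·8^3 + 3·8^2 + 2·8 + 7; at 9: 9^(9 + 1) + 3·9^3 + 3·9^2 + 2·9 + 7 = 3486786856; next = 3486786855

13, 108, 1279, 16092, 280711, 5765998, 134219479, 3486786855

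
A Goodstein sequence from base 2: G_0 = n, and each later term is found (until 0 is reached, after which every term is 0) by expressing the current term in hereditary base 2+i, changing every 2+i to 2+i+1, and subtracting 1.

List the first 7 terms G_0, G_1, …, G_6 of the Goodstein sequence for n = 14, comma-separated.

i=0: 14 = 2^(2 + 1) + 2^2 + 2 (b=2); 2→3: 3^(3 + 1) + 3^3 + 3 = 111; 111−1 = 110
i=1: 110 = 3^(3 + 1) + 3^3 + 2 (b=3); 3→4: 4^(4 + 1) + 4^4 + 2 = 1282; 1282−1 = 1281
i=2: 1281 = 4^(4 + 1) + 4^4 + 1 (b=4); 4→5: 5^(5 + 1) + 5^5 + 1 = 18751; 18751−1 = 18750
i=3: 18750 = 5^(5 + 1) + 5^5 (b=5); 5→6: 6^(6 + 1) + 6^6 = 326592; 326592−1 = 326591
i=4: 326591 = 6^(6 + 1) + 5·6^5 + 5·6^4 + 5·6^3 + 5·6^2 + 5·6 + 5 (b=6); 6→7: 7^(7 + 1) + 5·7^5 + 5·7^4 + 5·7^3 + 5·7^2 + 5·7 + 5 = 5862841; 5862841−1 = 5862840
i=5: 5862840 = 7^(7 + 1) + 5·7^5 + 5·7^4 + 5·7^3 + 5·7^2 + 5·7 + 4 (b=7); 7→8: 8^(8 + 1) + 5·8^5 + 5·8^4 + 5·8^3 + 5·8^2 + 5·8 + 4 = 134404972; 134404972−1 = 134404971

14, 110, 1281, 18750, 326591, 5862840, 134404971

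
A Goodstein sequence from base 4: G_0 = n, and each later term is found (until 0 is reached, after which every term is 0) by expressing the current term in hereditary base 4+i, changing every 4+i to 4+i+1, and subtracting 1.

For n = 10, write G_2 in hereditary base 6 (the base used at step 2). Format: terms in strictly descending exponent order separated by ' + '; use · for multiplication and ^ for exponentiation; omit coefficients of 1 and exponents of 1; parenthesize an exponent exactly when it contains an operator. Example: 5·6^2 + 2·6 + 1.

[0] 10 ≡ 2·4 + 2 (base 4). Lift 5: 12. −1: 11.
[1] 11 ≡ 2·5 + 1 (base 5). Lift 6: 13. −1: 12.

2·6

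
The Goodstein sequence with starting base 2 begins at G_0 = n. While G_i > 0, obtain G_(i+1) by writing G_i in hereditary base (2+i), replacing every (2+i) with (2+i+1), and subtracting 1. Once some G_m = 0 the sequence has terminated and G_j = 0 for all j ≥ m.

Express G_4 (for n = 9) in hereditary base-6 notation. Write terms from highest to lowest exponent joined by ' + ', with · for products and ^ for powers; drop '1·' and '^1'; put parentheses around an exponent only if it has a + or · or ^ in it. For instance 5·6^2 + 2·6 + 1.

3·6^6 + 3·6^3 + 3·6^2 + 3·6 + 1

step 0: 9 = 2^(2 + 1) + 1; sub 3 for 2: 3^(3 + 1) + 1; = 82; G_1 = 82−1 = 81
step 1: 81 = 3^(3 + 1); sub 4 for 3: 4^(4 + 1); = 1024; G_2 = 1024−1 = 1023
step 2: 1023 = 3·4^4 + 3·4^3 + 3·4^2 + 3·4 + 3; sub 5 for 4: 3·5^5 + 3·5^3 + 3·5^2 + 3·5 + 3; = 9843; G_3 = 9843−1 = 9842
step 3: 9842 = 3·5^5 + 3·5^3 + 3·5^2 + 3·5 + 2; sub 6 for 5: 3·6^6 + 3·6^3 + 3·6^2 + 3·6 + 2; = 140744; G_4 = 140744−1 = 140743
step 4: 140743 = 3·6^6 + 3·6^3 + 3·6^2 + 3·6 + 1; sub 7 for 6: 3·7^7 + 3·7^3 + 3·7^2 + 3·7 + 1; = 2471827; G_5 = 2471827−1 = 2471826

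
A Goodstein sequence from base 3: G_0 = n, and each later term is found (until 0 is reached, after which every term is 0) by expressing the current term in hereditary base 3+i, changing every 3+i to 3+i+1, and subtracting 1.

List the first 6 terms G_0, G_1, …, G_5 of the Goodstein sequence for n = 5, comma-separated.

5, 5, 5, 5, 4, 3

G_0 = 5. HB_3(5) = 3 + 2. Bump = 6. G_1 = 5.
G_1 = 5. HB_4(5) = 4 + 1. Bump = 6. G_2 = 5.
G_2 = 5. HB_5(5) = 5. Bump = 6. G_3 = 5.
G_3 = 5. HB_6(5) = 5. Bump = 5. G_4 = 4.
G_4 = 4. HB_7(4) = 4. Bump = 4. G_5 = 3.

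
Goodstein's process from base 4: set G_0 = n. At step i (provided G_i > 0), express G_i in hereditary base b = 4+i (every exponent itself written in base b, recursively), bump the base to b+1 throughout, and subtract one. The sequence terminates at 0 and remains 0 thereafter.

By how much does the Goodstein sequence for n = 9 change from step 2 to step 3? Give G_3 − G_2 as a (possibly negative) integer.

(0) 9|_4 = 2·4 + 1 ↦ 2·5 + 1|_5 = 11 ⇒ 10
(1) 10|_5 = 2·5 ↦ 2·6|_6 = 12 ⇒ 11
(2) 11|_6 = 6 + 5 ↦ 7 + 5|_7 = 12 ⇒ 11

0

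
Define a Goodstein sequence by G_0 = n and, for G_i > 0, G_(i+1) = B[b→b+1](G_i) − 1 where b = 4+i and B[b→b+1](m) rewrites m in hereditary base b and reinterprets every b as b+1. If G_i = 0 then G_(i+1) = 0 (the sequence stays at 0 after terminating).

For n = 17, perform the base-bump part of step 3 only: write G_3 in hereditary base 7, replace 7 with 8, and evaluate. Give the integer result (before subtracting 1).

44

(0) 17|_4 = 4^2 + 1 ↦ 5^2 + 1|_5 = 26 ⇒ 25
(1) 25|_5 = 5^2 ↦ 6^2|_6 = 36 ⇒ 35
(2) 35|_6 = 5·6 + 5 ↦ 5·7 + 5|_7 = 40 ⇒ 39
(3) 39|_7 = 5·7 + 4 ↦ 5·8 + 4|_8 = 44 ⇒ 43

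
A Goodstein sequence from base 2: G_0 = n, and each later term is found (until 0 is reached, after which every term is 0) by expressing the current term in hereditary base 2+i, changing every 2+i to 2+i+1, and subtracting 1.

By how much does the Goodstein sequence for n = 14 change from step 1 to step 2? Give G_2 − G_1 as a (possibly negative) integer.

1171

G_0=14  [base 2] 2^(2 + 1) + 2^2 + 2  →[2↦3]→  3^(3 + 1) + 3^3 + 3 = 111  −1 ⇒ G_1=110
G_1=110  [base 3] 3^(3 + 1) + 3^3 + 2  →[3↦4]→  4^(4 + 1) + 4^4 + 2 = 1282  −1 ⇒ G_2=1281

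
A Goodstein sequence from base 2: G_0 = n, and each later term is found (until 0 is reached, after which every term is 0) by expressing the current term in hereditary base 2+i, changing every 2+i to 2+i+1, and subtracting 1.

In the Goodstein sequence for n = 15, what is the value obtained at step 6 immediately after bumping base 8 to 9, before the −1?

(0) 15|_2 = 2^(2 + 1) + 2^2 + 2 + 1 ↦ 3^(3 + 1) + 3^3 + 3 + 1|_3 = 112 ⇒ 111
(1) 111|_3 = 3^(3 + 1) + 3^3 + 3 ↦ 4^(4 + 1) + 4^4 + 4|_4 = 1284 ⇒ 1283
(2) 1283|_4 = 4^(4 + 1) + 4^4 + 3 ↦ 5^(5 + 1) + 5^5 + 3|_5 = 18753 ⇒ 18752
(3) 18752|_5 = 5^(5 + 1) + 5^5 + 2 ↦ 6^(6 + 1) + 6^6 + 2|_6 = 326594 ⇒ 326593
(4) 326593|_6 = 6^(6 + 1) + 6^6 + 1 ↦ 7^(7 + 1) + 7^7 + 1|_7 = 6588345 ⇒ 6588344
(5) 6588344|_7 = 7^(7 + 1) + 7^7 ↦ 8^(8 + 1) + 8^8|_8 = 150994944 ⇒ 150994943
(6) 150994943|_8 = 8^(8 + 1) + 7·8^7 + 7·8^6 + 7·8^5 + 7·8^4 + 7·8^3 + 7·8^2 + 7·8 + 7 ↦ 9^(9 + 1) + 7·9^7 + 7·9^6 + 7·9^5 + 7·9^4 + 7·9^3 + 7·9^2 + 7·9 + 7|_9 = 3524450281 ⇒ 3524450280

3524450281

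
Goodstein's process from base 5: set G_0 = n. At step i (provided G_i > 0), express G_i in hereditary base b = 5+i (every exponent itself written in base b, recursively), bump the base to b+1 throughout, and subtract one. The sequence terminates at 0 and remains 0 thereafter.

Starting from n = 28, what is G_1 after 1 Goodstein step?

28 —HB5→ 5^2 + 3 —bump→ 6^2 + 3 = 39 —(−1)→ 38
38 —HB6→ 6^2 + 2 —bump→ 7^2 + 2 = 51 —(−1)→ 50

38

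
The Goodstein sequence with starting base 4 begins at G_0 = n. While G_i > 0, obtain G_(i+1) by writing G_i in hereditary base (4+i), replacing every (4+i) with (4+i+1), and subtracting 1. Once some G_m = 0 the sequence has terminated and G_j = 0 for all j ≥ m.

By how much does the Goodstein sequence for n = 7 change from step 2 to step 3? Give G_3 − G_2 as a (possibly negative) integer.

0

i=0: 7 = 4 + 3 (b=4); 4→5: 5 + 3 = 8; 8−1 = 7
i=1: 7 = 5 + 2 (b=5); 5→6: 6 + 2 = 8; 8−1 = 7
i=2: 7 = 6 + 1 (b=6); 6→7: 7 + 1 = 8; 8−1 = 7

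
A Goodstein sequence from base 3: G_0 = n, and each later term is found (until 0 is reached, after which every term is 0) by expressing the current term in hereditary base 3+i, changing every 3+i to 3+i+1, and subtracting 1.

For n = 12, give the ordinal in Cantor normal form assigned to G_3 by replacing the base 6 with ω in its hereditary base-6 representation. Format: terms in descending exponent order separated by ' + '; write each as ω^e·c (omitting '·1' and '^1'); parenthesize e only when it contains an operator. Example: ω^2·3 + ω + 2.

ω^2 + 1

G_0 = 12. HB_3(12) = 3^2 + 3. Bump = 20. G_1 = 19.
G_1 = 19. HB_4(19) = 4^2 + 3. Bump = 28. G_2 = 27.
G_2 = 27. HB_5(27) = 5^2 + 2. Bump = 38. G_3 = 37.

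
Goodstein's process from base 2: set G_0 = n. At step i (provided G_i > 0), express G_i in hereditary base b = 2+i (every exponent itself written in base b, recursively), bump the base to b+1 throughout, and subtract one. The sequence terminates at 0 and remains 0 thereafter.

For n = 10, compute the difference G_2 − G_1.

942

base 2: 10 = 2^(2 + 1) + 2; at 3: 3^(3 + 1) + 3 = 84; next = 83
base 3: 83 = 3^(3 + 1) + 2; at 4: 4^(4 + 1) + 2 = 1026; next = 1025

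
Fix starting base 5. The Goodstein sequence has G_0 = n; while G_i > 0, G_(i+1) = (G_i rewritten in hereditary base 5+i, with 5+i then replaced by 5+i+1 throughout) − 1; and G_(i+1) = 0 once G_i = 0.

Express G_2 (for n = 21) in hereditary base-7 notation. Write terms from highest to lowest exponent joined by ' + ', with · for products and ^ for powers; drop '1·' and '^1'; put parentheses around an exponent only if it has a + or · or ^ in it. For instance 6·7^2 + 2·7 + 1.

base 5: 21 = 4·5 + 1; at 6: 4·6 + 1 = 25; next = 24
base 6: 24 = 4·6; at 7: 4·7 = 28; next = 27
base 7: 27 = 3·7 + 6; at 8: 3·8 + 6 = 30; next = 29

3·7 + 6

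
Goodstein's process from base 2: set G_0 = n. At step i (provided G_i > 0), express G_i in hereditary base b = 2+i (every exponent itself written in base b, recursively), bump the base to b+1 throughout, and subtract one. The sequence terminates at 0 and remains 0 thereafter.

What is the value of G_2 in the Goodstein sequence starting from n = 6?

257

6 —HB2→ 2^2 + 2 —bump→ 3^3 + 3 = 30 —(−1)→ 29
29 —HB3→ 3^3 + 2 —bump→ 4^4 + 2 = 258 —(−1)→ 257
257 —HB4→ 4^4 + 1 —bump→ 5^5 + 1 = 3126 —(−1)→ 3125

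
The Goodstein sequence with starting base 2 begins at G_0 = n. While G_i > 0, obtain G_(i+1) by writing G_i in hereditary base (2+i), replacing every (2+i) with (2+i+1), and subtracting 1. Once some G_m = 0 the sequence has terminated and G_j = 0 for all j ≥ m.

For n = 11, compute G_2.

[0] 11 ≡ 2^(2 + 1) + 2 + 1 (base 2). Lift 3: 85. −1: 84.
[1] 84 ≡ 3^(3 + 1) + 3 (base 3). Lift 4: 1028. −1: 1027.

1027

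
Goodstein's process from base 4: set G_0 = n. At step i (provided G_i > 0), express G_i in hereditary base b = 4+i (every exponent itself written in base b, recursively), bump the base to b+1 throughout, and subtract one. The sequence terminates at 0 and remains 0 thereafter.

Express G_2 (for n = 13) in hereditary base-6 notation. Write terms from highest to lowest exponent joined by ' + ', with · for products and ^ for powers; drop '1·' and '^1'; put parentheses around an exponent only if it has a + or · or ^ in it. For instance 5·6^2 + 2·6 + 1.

2·6 + 5

i=0: 13 = 3·4 + 1 (b=4); 4→5: 3·5 + 1 = 16; 16−1 = 15
i=1: 15 = 3·5 (b=5); 5→6: 3·6 = 18; 18−1 = 17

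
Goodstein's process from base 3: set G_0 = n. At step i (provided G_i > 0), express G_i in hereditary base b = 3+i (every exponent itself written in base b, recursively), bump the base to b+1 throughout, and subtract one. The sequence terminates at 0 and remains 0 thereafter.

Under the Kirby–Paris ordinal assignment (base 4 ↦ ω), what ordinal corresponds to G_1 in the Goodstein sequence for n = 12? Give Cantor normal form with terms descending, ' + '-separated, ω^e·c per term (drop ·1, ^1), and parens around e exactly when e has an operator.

ω^2 + 3

G_0 = 12. HB_3(12) = 3^2 + 3. Bump = 20. G_1 = 19.
G_1 = 19. HB_4(19) = 4^2 + 3. Bump = 28. G_2 = 27.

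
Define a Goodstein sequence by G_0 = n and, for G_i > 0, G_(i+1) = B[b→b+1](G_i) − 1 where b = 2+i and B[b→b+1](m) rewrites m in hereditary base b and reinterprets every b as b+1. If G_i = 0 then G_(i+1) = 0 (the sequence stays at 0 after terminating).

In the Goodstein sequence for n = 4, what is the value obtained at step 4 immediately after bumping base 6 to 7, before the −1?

step 0: 4 = 2^2; sub 3 for 2: 3^3; = 27; G_1 = 27−1 = 26
step 1: 26 = 2·3^2 + 2·3 + 2; sub 4 for 3: 2·4^2 + 2·4 + 2; = 42; G_2 = 42−1 = 41
step 2: 41 = 2·4^2 + 2·4 + 1; sub 5 for 4: 2·5^2 + 2·5 + 1; = 61; G_3 = 61−1 = 60
step 3: 60 = 2·5^2 + 2·5; sub 6 for 5: 2·6^2 + 2·6; = 84; G_4 = 84−1 = 83
step 4: 83 = 2·6^2 + 6 + 5; sub 7 for 6: 2·7^2 + 7 + 5; = 110; G_5 = 110−1 = 109

110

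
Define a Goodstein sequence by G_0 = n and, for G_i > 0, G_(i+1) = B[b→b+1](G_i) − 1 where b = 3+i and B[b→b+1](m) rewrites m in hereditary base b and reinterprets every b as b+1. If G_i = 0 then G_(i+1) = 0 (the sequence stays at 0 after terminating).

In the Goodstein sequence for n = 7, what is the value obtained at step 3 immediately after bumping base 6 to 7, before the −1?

(0) 7|_3 = 2·3 + 1 ↦ 2·4 + 1|_4 = 9 ⇒ 8
(1) 8|_4 = 2·4 ↦ 2·5|_5 = 10 ⇒ 9
(2) 9|_5 = 5 + 4 ↦ 6 + 4|_6 = 10 ⇒ 9
(3) 9|_6 = 6 + 3 ↦ 7 + 3|_7 = 10 ⇒ 9

10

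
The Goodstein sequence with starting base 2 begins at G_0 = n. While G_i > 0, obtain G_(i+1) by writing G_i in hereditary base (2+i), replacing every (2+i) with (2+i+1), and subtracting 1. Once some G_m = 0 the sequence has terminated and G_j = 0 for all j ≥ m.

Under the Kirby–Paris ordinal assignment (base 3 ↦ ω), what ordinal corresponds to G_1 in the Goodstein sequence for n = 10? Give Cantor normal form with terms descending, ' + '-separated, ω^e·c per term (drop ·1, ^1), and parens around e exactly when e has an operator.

ω^(ω + 1) + 2

G_0=10  [base 2] 2^(2 + 1) + 2  →[2↦3]→  3^(3 + 1) + 3 = 84  −1 ⇒ G_1=83
G_1=83  [base 3] 3^(3 + 1) + 2  →[3↦4]→  4^(4 + 1) + 2 = 1026  −1 ⇒ G_2=1025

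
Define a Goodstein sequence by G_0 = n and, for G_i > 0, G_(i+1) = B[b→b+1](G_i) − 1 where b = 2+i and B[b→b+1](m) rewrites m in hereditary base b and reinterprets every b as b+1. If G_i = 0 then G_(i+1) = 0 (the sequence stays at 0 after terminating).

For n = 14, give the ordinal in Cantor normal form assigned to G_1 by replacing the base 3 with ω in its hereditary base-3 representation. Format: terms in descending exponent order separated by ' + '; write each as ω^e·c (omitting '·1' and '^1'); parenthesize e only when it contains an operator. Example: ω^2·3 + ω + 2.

ω^(ω + 1) + ω^ω + 2

G_0 = 14. HB_2(14) = 2^(2 + 1) + 2^2 + 2. Bump = 111. G_1 = 110.
G_1 = 110. HB_3(110) = 3^(3 + 1) + 3^3 + 2. Bump = 1282. G_2 = 1281.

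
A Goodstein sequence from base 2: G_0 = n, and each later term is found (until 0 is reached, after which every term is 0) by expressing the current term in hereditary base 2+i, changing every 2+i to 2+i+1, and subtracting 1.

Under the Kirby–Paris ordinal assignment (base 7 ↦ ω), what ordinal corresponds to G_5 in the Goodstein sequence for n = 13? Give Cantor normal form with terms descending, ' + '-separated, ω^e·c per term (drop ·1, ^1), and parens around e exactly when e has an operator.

[0] 13 ≡ 2^(2 + 1) + 2^2 + 1 (base 2). Lift 3: 109. −1: 108.
[1] 108 ≡ 3^(3 + 1) + 3^3 (base 3). Lift 4: 1280. −1: 1279.
[2] 1279 ≡ 4^(4 + 1) + 3·4^3 + 3·4^2 + 3·4 + 3 (base 4). Lift 5: 16093. −1: 16092.
[3] 16092 ≡ 5^(5 + 1) + 3·5^3 + 3·5^2 + 3·5 + 2 (base 5). Lift 6: 280712. −1: 280711.
[4] 280711 ≡ 6^(6 + 1) + 3·6^3 + 3·6^2 + 3·6 + 1 (base 6). Lift 7: 5765999. −1: 5765998.
[5] 5765998 ≡ 7^(7 + 1) + 3·7^3 + 3·7^2 + 3·7 (base 7). Lift 8: 134219480. −1: 134219479.

ω^(ω + 1) + ω^3·3 + ω^2·3 + ω·3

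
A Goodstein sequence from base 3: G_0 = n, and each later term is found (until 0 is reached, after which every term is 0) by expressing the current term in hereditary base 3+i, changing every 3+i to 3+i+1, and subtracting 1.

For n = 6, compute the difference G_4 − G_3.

i=0: 6 = 2·3 (b=3); 3→4: 2·4 = 8; 8−1 = 7
i=1: 7 = 4 + 3 (b=4); 4→5: 5 + 3 = 8; 8−1 = 7
i=2: 7 = 5 + 2 (b=5); 5→6: 6 + 2 = 8; 8−1 = 7
i=3: 7 = 6 + 1 (b=6); 6→7: 7 + 1 = 8; 8−1 = 7

0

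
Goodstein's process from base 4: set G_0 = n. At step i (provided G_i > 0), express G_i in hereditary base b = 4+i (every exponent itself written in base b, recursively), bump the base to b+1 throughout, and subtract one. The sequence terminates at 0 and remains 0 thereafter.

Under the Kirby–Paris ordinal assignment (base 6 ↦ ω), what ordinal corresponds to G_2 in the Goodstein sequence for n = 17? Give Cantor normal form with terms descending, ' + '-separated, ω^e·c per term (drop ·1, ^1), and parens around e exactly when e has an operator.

i=0: 17 = 4^2 + 1 (b=4); 4→5: 5^2 + 1 = 26; 26−1 = 25
i=1: 25 = 5^2 (b=5); 5→6: 6^2 = 36; 36−1 = 35

ω·5 + 5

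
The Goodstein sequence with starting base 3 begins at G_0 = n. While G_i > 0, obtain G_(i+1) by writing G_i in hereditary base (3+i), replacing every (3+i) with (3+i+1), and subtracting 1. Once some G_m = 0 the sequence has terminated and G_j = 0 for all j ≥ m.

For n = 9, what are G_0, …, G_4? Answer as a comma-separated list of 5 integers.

i=0: 9 = 3^2 (b=3); 3→4: 4^2 = 16; 16−1 = 15
i=1: 15 = 3·4 + 3 (b=4); 4→5: 3·5 + 3 = 18; 18−1 = 17
i=2: 17 = 3·5 + 2 (b=5); 5→6: 3·6 + 2 = 20; 20−1 = 19
i=3: 19 = 3·6 + 1 (b=6); 6→7: 3·7 + 1 = 22; 22−1 = 21

9, 15, 17, 19, 21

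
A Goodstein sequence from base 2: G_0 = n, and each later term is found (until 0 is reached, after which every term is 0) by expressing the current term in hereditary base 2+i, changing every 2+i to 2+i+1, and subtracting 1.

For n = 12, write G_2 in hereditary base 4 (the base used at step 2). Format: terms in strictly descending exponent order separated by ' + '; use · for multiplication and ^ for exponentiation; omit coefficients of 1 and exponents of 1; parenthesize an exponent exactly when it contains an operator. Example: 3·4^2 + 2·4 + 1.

4^(4 + 1) + 2·4^2 + 2·4 + 1

step 0: 12 = 2^(2 + 1) + 2^2; sub 3 for 2: 3^(3 + 1) + 3^3; = 108; G_1 = 108−1 = 107
step 1: 107 = 3^(3 + 1) + 2·3^2 + 2·3 + 2; sub 4 for 3: 4^(4 + 1) + 2·4^2 + 2·4 + 2; = 1066; G_2 = 1066−1 = 1065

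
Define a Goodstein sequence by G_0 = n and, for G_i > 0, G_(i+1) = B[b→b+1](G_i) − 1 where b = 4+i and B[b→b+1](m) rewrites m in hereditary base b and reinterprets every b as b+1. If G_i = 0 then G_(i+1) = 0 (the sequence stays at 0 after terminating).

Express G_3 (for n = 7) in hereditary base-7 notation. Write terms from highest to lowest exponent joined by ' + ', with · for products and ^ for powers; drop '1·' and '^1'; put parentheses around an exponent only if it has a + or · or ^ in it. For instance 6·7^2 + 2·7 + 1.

step 0: 7 = 4 + 3; sub 5 for 4: 5 + 3; = 8; G_1 = 8−1 = 7
step 1: 7 = 5 + 2; sub 6 for 5: 6 + 2; = 8; G_2 = 8−1 = 7
step 2: 7 = 6 + 1; sub 7 for 6: 7 + 1; = 8; G_3 = 8−1 = 7
step 3: 7 = 7; sub 8 for 7: 8; = 8; G_4 = 8−1 = 7

7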